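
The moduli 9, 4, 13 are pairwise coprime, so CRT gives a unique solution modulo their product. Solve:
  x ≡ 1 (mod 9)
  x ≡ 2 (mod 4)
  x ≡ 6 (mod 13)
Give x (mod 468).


Moduli 9, 4, 13 are pairwise coprime; by CRT there is a unique solution modulo M = 9 · 4 · 13 = 468.
Solve pairwise, accumulating the modulus:
  Start with x ≡ 1 (mod 9).
  Combine with x ≡ 2 (mod 4): since gcd(9, 4) = 1, we get a unique residue mod 36.
    Write x = 1 + 9·t and substitute into x ≡ 2 (mod 4): 9·t ≡ 2 − 1 = 1 (mod 4).
    Reduce coefficients mod 4: 1·t ≡ 1 (mod 4).
    So t ≡ 1 (mod 4).
    Then x = 1 + 9·1 = 10, valid modulo lcm(9, 4) = 36: x ≡ 10 (mod 36).
  Combine with x ≡ 6 (mod 13): since gcd(36, 13) = 1, we get a unique residue mod 468.
    Write x = 10 + 36·t and substitute into x ≡ 6 (mod 13): 36·t ≡ 6 − 10 = -4 (mod 13).
    Reduce coefficients mod 13: 10·t ≡ 9 (mod 13).
    The inverse of 10 mod 13 is 4 (since 10·4 = 40 = 3·13 + 1), so t ≡ 4·9 = 36 ≡ 10 (mod 13).
    Then x = 10 + 36·10 = 370, valid modulo lcm(36, 13) = 468: x ≡ 370 (mod 468).
Verify: 370 mod 9 = 1 ✓, 370 mod 4 = 2 ✓, 370 mod 13 = 6 ✓.

x ≡ 370 (mod 468).


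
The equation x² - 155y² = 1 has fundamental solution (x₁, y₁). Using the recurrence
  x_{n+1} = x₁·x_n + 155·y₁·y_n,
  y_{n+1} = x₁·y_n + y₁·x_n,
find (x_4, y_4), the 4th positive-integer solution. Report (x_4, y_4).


Step 1: Find the fundamental solution (x₁, y₁) of x² - 155y² = 1.
  Expand √155 as a continued fraction. a₀ = ⌊√155⌋ = 12; iterate m_{k+1} = d_k·a_k − m_k, d_{k+1} = (155 − m_{k+1}²)/d_k, a_{k+1} = ⌊(a₀ + m_{k+1})/d_{k+1}⌋ (starting m₀ = 0, d₀ = 1), with convergents p_k = a_k·p_{k-1} + p_{k-2}, q_k = a_k·q_{k-1} + q_{k-2} (p₋₁ = 1, q₋₁ = 0):
  k = 0: a₀ = 12; p₀/q₀ = 12/1; p₀² − 155·q₀² = 144 − 155 = -11.
  k = 1: m = 12, d = 11, a = ⌊(12 + 12)/11⌋ = 2; p/q = (2·12 + 1)/(2·1 + 0) = 25/2; p² − 155·q² = 625 − 620 = 5.
  k = 2: m = 10, d = 5, a = ⌊(12 + 10)/5⌋ = 4; p/q = (4·25 + 12)/(4·2 + 1) = 112/9; p² − 155·q² = 12544 − 12555 = -11.
  k = 3: m = 10, d = 11, a = ⌊(12 + 10)/11⌋ = 2; p/q = (2·112 + 25)/(2·9 + 2) = 249/20; p² − 155·q² = 62001 − 62000 = 1.
  The first convergent with p² − 155·q² = 1 gives the fundamental solution (x₁, y₁) = (249, 20).
Step 2: Apply the recurrence (x_{n+1}, y_{n+1}) = (x₁x_n + 155y₁y_n, x₁y_n + y₁x_n) repeatedly.
  From (x_1, y_1) = (249, 20): x_2 = 249·249 + 155·20·20 = 124001; y_2 = 249·20 + 20·249 = 9960.
  From (x_2, y_2) = (124001, 9960): x_3 = 249·124001 + 155·20·9960 = 61752249; y_3 = 249·9960 + 20·124001 = 4960060.
  From (x_3, y_3) = (61752249, 4960060): x_4 = 249·61752249 + 155·20·4960060 = 30752496001; y_4 = 249·4960060 + 20·61752249 = 2470099920.
Step 3: Verify x_4² - 155·y_4² = 945716010291520992001 - 945716010291520992000 = 1 (should be 1). ✓

(x_1, y_1) = (249, 20); (x_4, y_4) = (30752496001, 2470099920).


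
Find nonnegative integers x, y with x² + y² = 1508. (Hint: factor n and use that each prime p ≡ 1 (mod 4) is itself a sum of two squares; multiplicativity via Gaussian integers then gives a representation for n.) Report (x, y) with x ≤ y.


Step 1: Factor n = 1508 = 2^2 · 13 · 29.
Step 2: Check the mod-4 condition on each prime factor: 2 = 2 (special); 13 ≡ 1 (mod 4), exponent 1; 29 ≡ 1 (mod 4), exponent 1.
All primes ≡ 3 (mod 4) appear to even exponent (or don't appear), so by the two-squares theorem n IS expressible as a sum of two squares.
Step 3: Build a representation. Group n = k² · m with k = 2 and m = 13 · 29 = 377 (a product of primes ≡ 1 (mod 4)); a representation of m scales to one of n via (k·x)² + (k·y)² = k²(x² + y²). Each prime p ≡ 1 (mod 4) is itself a sum of two squares; find a² by testing p − a² for a perfect square:
  13: 13 − 1² = 12, 13 − 2² = 9 = 3² ⇒ 13 = 2² + 3².
  29: 29 − 1² = 28, 29 − 2² = 25 = 5² ⇒ 29 = 2² + 5².
  Combine using the Brahmagupta–Fibonacci identity (a² + b²)(c² + d²) = (ac − bd)² + (ad + bc)² = (ac + bd)² + (ad − bc)²:
  13 · 29 = 377: from (2² + 3²)(2² + 5²), take (2·2 − 3·5, 2·5 + 3·2) = (4 − 15, 10 + 6) = (-11, 16); dropping signs (only squares matter) gives (11, 16); check 11² + 16² = 121 + 256 = 377 ✓.
  Scale by k = 2: (2·11, 2·16) = (22, 32).
Step 4: Order so x ≤ y and verify: 22² + 32² = 484 + 1024 = 1508 = n. ✓

n = 1508 = 22² + 32² (one valid representation with x ≤ y).


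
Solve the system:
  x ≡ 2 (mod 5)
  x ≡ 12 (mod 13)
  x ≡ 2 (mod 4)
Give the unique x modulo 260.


Moduli 5, 13, 4 are pairwise coprime; by CRT there is a unique solution modulo M = 5 · 13 · 4 = 260.
Solve pairwise, accumulating the modulus:
  Start with x ≡ 2 (mod 5).
  Combine with x ≡ 12 (mod 13): since gcd(5, 13) = 1, we get a unique residue mod 65.
    Write x = 2 + 5·t and substitute into x ≡ 12 (mod 13): 5·t ≡ 12 − 2 = 10 (mod 13).
    The inverse of 5 mod 13 is 8 (since 5·8 = 40 = 3·13 + 1), so t ≡ 8·10 = 80 ≡ 2 (mod 13).
    Then x = 2 + 5·2 = 12, valid modulo lcm(5, 13) = 65: x ≡ 12 (mod 65).
  Combine with x ≡ 2 (mod 4): since gcd(65, 4) = 1, we get a unique residue mod 260.
    Write x = 12 + 65·t and substitute into x ≡ 2 (mod 4): 65·t ≡ 2 − 12 = -10 (mod 4).
    Reduce coefficients mod 4: 1·t ≡ 2 (mod 4).
    So t ≡ 2 (mod 4).
    Then x = 12 + 65·2 = 142, valid modulo lcm(65, 4) = 260: x ≡ 142 (mod 260).
Verify: 142 mod 5 = 2 ✓, 142 mod 13 = 12 ✓, 142 mod 4 = 2 ✓.

x ≡ 142 (mod 260).


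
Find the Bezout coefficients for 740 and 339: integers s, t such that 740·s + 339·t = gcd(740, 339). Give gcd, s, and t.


Euclidean algorithm on (740, 339) — divide until remainder is 0:
  740 = 2 · 339 + 62
  339 = 5 · 62 + 29
  62 = 2 · 29 + 4
  29 = 7 · 4 + 1
  4 = 4 · 1 + 0
gcd(740, 339) = 1.
Track Bezout coefficients alongside the remainders: start with r₀ = 740 = a·1 + b·0 (s = 1, t = 0) and r₁ = 339 = a·0 + b·1 (s = 0, t = 1); each new remainder r_{k+1} = r_{k-1} − q_k·r_k inherits s_{k+1} = s_{k-1} − q_k·s_k, t_{k+1} = t_{k-1} − q_k·t_k, so r_k = a·s_k + b·t_k at every step:
  q = 2: r = 62, s = 1 − 2·0 = 1, t = 0 − 2·1 = -2  (check: 740·1 + 339·(-2) = 62)
  q = 5: r = 29, s = 0 − 5·1 = -5, t = 1 − 5·(-2) = 11  (check: 740·(-5) + 339·11 = 29)
  q = 2: r = 4, s = 1 − 2·(-5) = 11, t = -2 − 2·11 = -24  (check: 740·11 + 339·(-24) = 4)
  q = 7: r = 1, s = -5 − 7·11 = -82, t = 11 − 7·(-24) = 179  (check: 740·(-82) + 339·179 = 1)
The row with r = 1 (the gcd) gives the Bezout coefficients s = -82, t = 179.
Result: 740 · (-82) + 339 · (179) = 1.

gcd(740, 339) = 1; s = -82, t = 179 (check: 740·(-82) + 339·179 = 1).


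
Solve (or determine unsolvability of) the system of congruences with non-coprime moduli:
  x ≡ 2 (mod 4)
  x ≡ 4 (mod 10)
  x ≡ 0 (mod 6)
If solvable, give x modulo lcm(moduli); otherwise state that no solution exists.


Moduli 4, 10, 6 are not pairwise coprime, so CRT works modulo lcm(m_i) when all pairwise compatibility conditions hold.
Pairwise compatibility: gcd(m_i, m_j) must divide a_i - a_j for every pair.
Merge one congruence at a time:
  Start: x ≡ 2 (mod 4).
  Combine with x ≡ 4 (mod 10): gcd(4, 10) = 2; 4 - 2 = 2, which IS divisible by 2, so compatible.
    Write x = 2 + 4·t and substitute into x ≡ 4 (mod 10): 4·t ≡ 4 − 2 = 2 (mod 10).
    Divide the congruence (and modulus) by g = 2: 2·t ≡ 1 (mod 5).
    The inverse of 2 mod 5 is 3 (since 2·3 = 6 = 1·5 + 1), so t ≡ 3·1 = 3 ≡ 3 (mod 5).
    Then x = 2 + 4·3 = 14, valid modulo lcm(4, 10) = 20: x ≡ 14 (mod 20).
  Combine with x ≡ 0 (mod 6): gcd(20, 6) = 2; 0 - 14 = -14, which IS divisible by 2, so compatible.
    Write x = 14 + 20·t and substitute into x ≡ 0 (mod 6): 20·t ≡ 0 − 14 = -14 (mod 6).
    Divide the congruence (and modulus) by g = 2: 10·t ≡ -7 (mod 3).
    Reduce coefficients mod 3: 1·t ≡ 2 (mod 3).
    So t ≡ 2 (mod 3).
    Then x = 14 + 20·2 = 54, valid modulo lcm(20, 6) = 60: x ≡ 54 (mod 60).
Verify: 54 mod 4 = 2, 54 mod 10 = 4, 54 mod 6 = 0.

x ≡ 54 (mod 60).


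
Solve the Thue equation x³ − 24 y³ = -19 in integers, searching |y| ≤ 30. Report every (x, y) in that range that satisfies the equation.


The equation is x³ - 24y³ = -19. For fixed y, x³ = 24·y³ − 19, so a solution requires the RHS to be a perfect cube.
Strategy: iterate y from -30 to 30, compute RHS = 24·y³ − 19, and check whether it is a (positive or negative) perfect cube.
Check small values of y:
  y = 0: RHS = -19 is not a perfect cube.
  y = 1: RHS = 5 is not a perfect cube.
  y = -1: RHS = -43 is not a perfect cube.
  y = 2: RHS = 173 is not a perfect cube.
  y = -2: RHS = -211 is not a perfect cube.
  y = 3: RHS = 629 is not a perfect cube.
  y = -3: RHS = -667 is not a perfect cube.
Continuing the search up to |y| = 30 finds no solutions either.
No (x, y) in the scanned range satisfies the equation.

No integer solutions with |y| ≤ 30.


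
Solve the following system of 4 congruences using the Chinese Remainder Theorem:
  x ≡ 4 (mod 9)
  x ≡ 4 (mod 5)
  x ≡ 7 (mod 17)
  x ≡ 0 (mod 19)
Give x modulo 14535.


Product of moduli M = 9 · 5 · 17 · 19 = 14535.
Merge one congruence at a time:
  Start: x ≡ 4 (mod 9).
  Combine with x ≡ 4 (mod 5); new modulus lcm = 45.
    Write x = 4 + 9·t and substitute into x ≡ 4 (mod 5): 9·t ≡ 4 − 4 = 0 (mod 5).
    Reduce coefficients mod 5: 4·t ≡ 0 (mod 5).
    The inverse of 4 mod 5 is 4 (since 4·4 = 16 = 3·5 + 1), so t ≡ 4·0 = 0 ≡ 0 (mod 5).
    Then x = 4 + 9·0 = 4, valid modulo lcm(9, 5) = 45: x ≡ 4 (mod 45).
  Combine with x ≡ 7 (mod 17); new modulus lcm = 765.
    Write x = 4 + 45·t and substitute into x ≡ 7 (mod 17): 45·t ≡ 7 − 4 = 3 (mod 17).
    Reduce coefficients mod 17: 11·t ≡ 3 (mod 17).
    The inverse of 11 mod 17 is 14 (since 11·14 = 154 = 9·17 + 1), so t ≡ 14·3 = 42 ≡ 8 (mod 17).
    Then x = 4 + 45·8 = 364, valid modulo lcm(45, 17) = 765: x ≡ 364 (mod 765).
  Combine with x ≡ 0 (mod 19); new modulus lcm = 14535.
    Write x = 364 + 765·t and substitute into x ≡ 0 (mod 19): 765·t ≡ 0 − 364 = -364 (mod 19).
    Reduce coefficients mod 19: 5·t ≡ 16 (mod 19).
    The inverse of 5 mod 19 is 4 (since 5·4 = 20 = 1·19 + 1), so t ≡ 4·16 = 64 ≡ 7 (mod 19).
    Then x = 364 + 765·7 = 5719, valid modulo lcm(765, 19) = 14535: x ≡ 5719 (mod 14535).
Verify against each original: 5719 mod 9 = 4, 5719 mod 5 = 4, 5719 mod 17 = 7, 5719 mod 19 = 0.

x ≡ 5719 (mod 14535).


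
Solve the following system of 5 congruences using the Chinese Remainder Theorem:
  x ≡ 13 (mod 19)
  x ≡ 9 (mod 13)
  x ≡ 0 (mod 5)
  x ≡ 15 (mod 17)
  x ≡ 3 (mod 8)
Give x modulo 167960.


Product of moduli M = 19 · 13 · 5 · 17 · 8 = 167960.
Merge one congruence at a time:
  Start: x ≡ 13 (mod 19).
  Combine with x ≡ 9 (mod 13); new modulus lcm = 247.
    Write x = 13 + 19·t and substitute into x ≡ 9 (mod 13): 19·t ≡ 9 − 13 = -4 (mod 13).
    Reduce coefficients mod 13: 6·t ≡ 9 (mod 13).
    The inverse of 6 mod 13 is 11 (since 6·11 = 66 = 5·13 + 1), so t ≡ 11·9 = 99 ≡ 8 (mod 13).
    Then x = 13 + 19·8 = 165, valid modulo lcm(19, 13) = 247: x ≡ 165 (mod 247).
  Combine with x ≡ 0 (mod 5); new modulus lcm = 1235.
    Write x = 165 + 247·t and substitute into x ≡ 0 (mod 5): 247·t ≡ 0 − 165 = -165 (mod 5).
    Reduce coefficients mod 5: 2·t ≡ 0 (mod 5).
    The inverse of 2 mod 5 is 3 (since 2·3 = 6 = 1·5 + 1), so t ≡ 3·0 = 0 ≡ 0 (mod 5).
    Then x = 165 + 247·0 = 165, valid modulo lcm(247, 5) = 1235: x ≡ 165 (mod 1235).
  Combine with x ≡ 15 (mod 17); new modulus lcm = 20995.
    Write x = 165 + 1235·t and substitute into x ≡ 15 (mod 17): 1235·t ≡ 15 − 165 = -150 (mod 17).
    Reduce coefficients mod 17: 11·t ≡ 3 (mod 17).
    The inverse of 11 mod 17 is 14 (since 11·14 = 154 = 9·17 + 1), so t ≡ 14·3 = 42 ≡ 8 (mod 17).
    Then x = 165 + 1235·8 = 10045, valid modulo lcm(1235, 17) = 20995: x ≡ 10045 (mod 20995).
  Combine with x ≡ 3 (mod 8); new modulus lcm = 167960.
    Write x = 10045 + 20995·t and substitute into x ≡ 3 (mod 8): 20995·t ≡ 3 − 10045 = -10042 (mod 8).
    Reduce coefficients mod 8: 3·t ≡ 6 (mod 8).
    The inverse of 3 mod 8 is 3 (since 3·3 = 9 = 1·8 + 1), so t ≡ 3·6 = 18 ≡ 2 (mod 8).
    Then x = 10045 + 20995·2 = 52035, valid modulo lcm(20995, 8) = 167960: x ≡ 52035 (mod 167960).
Verify against each original: 52035 mod 19 = 13, 52035 mod 13 = 9, 52035 mod 5 = 0, 52035 mod 17 = 15, 52035 mod 8 = 3.

x ≡ 52035 (mod 167960).


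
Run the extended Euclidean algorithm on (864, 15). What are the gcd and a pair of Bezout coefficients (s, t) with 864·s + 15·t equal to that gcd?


Euclidean algorithm on (864, 15) — divide until remainder is 0:
  864 = 57 · 15 + 9
  15 = 1 · 9 + 6
  9 = 1 · 6 + 3
  6 = 2 · 3 + 0
gcd(864, 15) = 3.
Track Bezout coefficients alongside the remainders: start with r₀ = 864 = a·1 + b·0 (s = 1, t = 0) and r₁ = 15 = a·0 + b·1 (s = 0, t = 1); each new remainder r_{k+1} = r_{k-1} − q_k·r_k inherits s_{k+1} = s_{k-1} − q_k·s_k, t_{k+1} = t_{k-1} − q_k·t_k, so r_k = a·s_k + b·t_k at every step:
  q = 57: r = 9, s = 1 − 57·0 = 1, t = 0 − 57·1 = -57  (check: 864·1 + 15·(-57) = 9)
  q = 1: r = 6, s = 0 − 1·1 = -1, t = 1 − 1·(-57) = 58  (check: 864·(-1) + 15·58 = 6)
  q = 1: r = 3, s = 1 − 1·(-1) = 2, t = -57 − 1·58 = -115  (check: 864·2 + 15·(-115) = 3)
The row with r = 3 (the gcd) gives the Bezout coefficients s = 2, t = -115.
Result: 864 · (2) + 15 · (-115) = 3.

gcd(864, 15) = 3; s = 2, t = -115 (check: 864·2 + 15·(-115) = 3).


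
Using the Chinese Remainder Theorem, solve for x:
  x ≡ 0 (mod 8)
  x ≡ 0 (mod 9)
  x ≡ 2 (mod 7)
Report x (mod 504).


Moduli 8, 9, 7 are pairwise coprime; by CRT there is a unique solution modulo M = 8 · 9 · 7 = 504.
Solve pairwise, accumulating the modulus:
  Start with x ≡ 0 (mod 8).
  Combine with x ≡ 0 (mod 9): since gcd(8, 9) = 1, we get a unique residue mod 72.
    Write x = 0 + 8·t and substitute into x ≡ 0 (mod 9): 8·t ≡ 0 − 0 = 0 (mod 9).
    The inverse of 8 mod 9 is 8 (since 8·8 = 64 = 7·9 + 1), so t ≡ 8·0 = 0 ≡ 0 (mod 9).
    Then x = 0 + 8·0 = 0, valid modulo lcm(8, 9) = 72: x ≡ 0 (mod 72).
  Combine with x ≡ 2 (mod 7): since gcd(72, 7) = 1, we get a unique residue mod 504.
    Write x = 0 + 72·t and substitute into x ≡ 2 (mod 7): 72·t ≡ 2 − 0 = 2 (mod 7).
    Reduce coefficients mod 7: 2·t ≡ 2 (mod 7).
    The inverse of 2 mod 7 is 4 (since 2·4 = 8 = 1·7 + 1), so t ≡ 4·2 = 8 ≡ 1 (mod 7).
    Then x = 0 + 72·1 = 72, valid modulo lcm(72, 7) = 504: x ≡ 72 (mod 504).
Verify: 72 mod 8 = 0 ✓, 72 mod 9 = 0 ✓, 72 mod 7 = 2 ✓.

x ≡ 72 (mod 504).


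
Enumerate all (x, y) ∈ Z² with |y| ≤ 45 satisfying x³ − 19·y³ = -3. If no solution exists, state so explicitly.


The equation is x³ - 19y³ = -3. For fixed y, x³ = 19·y³ − 3, so a solution requires the RHS to be a perfect cube.
Strategy: iterate y from -45 to 45, compute RHS = 19·y³ − 3, and check whether it is a (positive or negative) perfect cube.
Check small values of y:
  y = 0: RHS = -3 is not a perfect cube.
  y = 1: RHS = 16 is not a perfect cube.
  y = -1: RHS = -22 is not a perfect cube.
  y = 2: RHS = 149 is not a perfect cube.
  y = -2: RHS = -155 is not a perfect cube.
  y = 3: RHS = 510 is not a perfect cube.
  y = -3: RHS = -516 is not a perfect cube.
Continuing the search up to |y| = 45 finds no solutions either.
No (x, y) in the scanned range satisfies the equation.

No integer solutions with |y| ≤ 45.


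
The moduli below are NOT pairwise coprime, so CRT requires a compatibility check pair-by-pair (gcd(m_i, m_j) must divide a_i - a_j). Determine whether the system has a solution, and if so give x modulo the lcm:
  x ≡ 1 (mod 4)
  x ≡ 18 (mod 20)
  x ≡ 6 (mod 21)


Moduli 4, 20, 21 are not pairwise coprime, so CRT works modulo lcm(m_i) when all pairwise compatibility conditions hold.
Pairwise compatibility: gcd(m_i, m_j) must divide a_i - a_j for every pair.
Merge one congruence at a time:
  Start: x ≡ 1 (mod 4).
  Combine with x ≡ 18 (mod 20): gcd(4, 20) = 4, and 18 - 1 = 17 is NOT divisible by 4.
    ⇒ system is inconsistent (no integer solution).

No solution (the system is inconsistent).


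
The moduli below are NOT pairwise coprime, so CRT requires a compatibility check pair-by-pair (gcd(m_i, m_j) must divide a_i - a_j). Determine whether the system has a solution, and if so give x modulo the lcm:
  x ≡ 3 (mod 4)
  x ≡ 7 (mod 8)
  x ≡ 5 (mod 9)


Moduli 4, 8, 9 are not pairwise coprime, so CRT works modulo lcm(m_i) when all pairwise compatibility conditions hold.
Pairwise compatibility: gcd(m_i, m_j) must divide a_i - a_j for every pair.
Merge one congruence at a time:
  Start: x ≡ 3 (mod 4).
  Combine with x ≡ 7 (mod 8): gcd(4, 8) = 4; 7 - 3 = 4, which IS divisible by 4, so compatible.
    Write x = 3 + 4·t and substitute into x ≡ 7 (mod 8): 4·t ≡ 7 − 3 = 4 (mod 8).
    Divide the congruence (and modulus) by g = 4: 1·t ≡ 1 (mod 2).
    So t ≡ 1 (mod 2).
    Then x = 3 + 4·1 = 7, valid modulo lcm(4, 8) = 8: x ≡ 7 (mod 8).
  Combine with x ≡ 5 (mod 9): gcd(8, 9) = 1; 5 - 7 = -2, which IS divisible by 1, so compatible.
    Write x = 7 + 8·t and substitute into x ≡ 5 (mod 9): 8·t ≡ 5 − 7 = -2 (mod 9).
    Reduce coefficients mod 9: 8·t ≡ 7 (mod 9).
    The inverse of 8 mod 9 is 8 (since 8·8 = 64 = 7·9 + 1), so t ≡ 8·7 = 56 ≡ 2 (mod 9).
    Then x = 7 + 8·2 = 23, valid modulo lcm(8, 9) = 72: x ≡ 23 (mod 72).
Verify: 23 mod 4 = 3, 23 mod 8 = 7, 23 mod 9 = 5.

x ≡ 23 (mod 72).


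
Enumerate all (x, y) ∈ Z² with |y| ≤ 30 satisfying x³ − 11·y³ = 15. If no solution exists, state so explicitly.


The equation is x³ - 11y³ = 15. For fixed y, x³ = 11·y³ + 15, so a solution requires the RHS to be a perfect cube.
Strategy: iterate y from -30 to 30, compute RHS = 11·y³ + 15, and check whether it is a (positive or negative) perfect cube.
Check small values of y:
  y = 0: RHS = 15 is not a perfect cube.
  y = 1: RHS = 26 is not a perfect cube.
  y = -1: RHS = 4 is not a perfect cube.
  y = 2: RHS = 103 is not a perfect cube.
  y = -2: RHS = -73 is not a perfect cube.
  y = 3: RHS = 312 is not a perfect cube.
  y = -3: RHS = -282 is not a perfect cube.
Continuing the search up to |y| = 30 finds no solutions either.
No (x, y) in the scanned range satisfies the equation.

No integer solutions with |y| ≤ 30.


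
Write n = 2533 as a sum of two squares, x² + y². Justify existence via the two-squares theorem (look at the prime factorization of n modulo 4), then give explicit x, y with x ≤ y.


Step 1: Factor n = 2533 = 17 · 149.
Step 2: Check the mod-4 condition on each prime factor: 17 ≡ 1 (mod 4), exponent 1; 149 ≡ 1 (mod 4), exponent 1.
All primes ≡ 3 (mod 4) appear to even exponent (or don't appear), so by the two-squares theorem n IS expressible as a sum of two squares.
Step 3: Build a representation. Here n = 17 · 149 is a product of primes ≡ 1 (mod 4). Each prime p ≡ 1 (mod 4) is itself a sum of two squares; find a² by testing p − a² for a perfect square:
  17: 17 − 1² = 16 = 4² ⇒ 17 = 1² + 4².
  149: 149 − 1² = 148, 149 − 2² = 145, 149 − 3² = 140, 149 − 4² = 133, 149 − 5² = 124, 149 − 6² = 113, 149 − 7² = 100 = 10² ⇒ 149 = 7² + 10².
  Combine using the Brahmagupta–Fibonacci identity (a² + b²)(c² + d²) = (ac − bd)² + (ad + bc)² = (ac + bd)² + (ad − bc)²:
  17 · 149 = 2533: from (1² + 4²)(7² + 10²), take (1·7 − 4·10, 1·10 + 4·7) = (7 − 40, 10 + 28) = (-33, 38); dropping signs (only squares matter) gives (33, 38); check 33² + 38² = 1089 + 1444 = 2533 ✓.
Step 4: Order so x ≤ y and verify: 33² + 38² = 1089 + 1444 = 2533 = n. ✓

n = 2533 = 33² + 38² (one valid representation with x ≤ y).


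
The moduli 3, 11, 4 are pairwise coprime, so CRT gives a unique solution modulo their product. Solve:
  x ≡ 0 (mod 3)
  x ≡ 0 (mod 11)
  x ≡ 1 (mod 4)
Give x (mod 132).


Moduli 3, 11, 4 are pairwise coprime; by CRT there is a unique solution modulo M = 3 · 11 · 4 = 132.
Solve pairwise, accumulating the modulus:
  Start with x ≡ 0 (mod 3).
  Combine with x ≡ 0 (mod 11): since gcd(3, 11) = 1, we get a unique residue mod 33.
    Write x = 0 + 3·t and substitute into x ≡ 0 (mod 11): 3·t ≡ 0 − 0 = 0 (mod 11).
    The inverse of 3 mod 11 is 4 (since 3·4 = 12 = 1·11 + 1), so t ≡ 4·0 = 0 ≡ 0 (mod 11).
    Then x = 0 + 3·0 = 0, valid modulo lcm(3, 11) = 33: x ≡ 0 (mod 33).
  Combine with x ≡ 1 (mod 4): since gcd(33, 4) = 1, we get a unique residue mod 132.
    Write x = 0 + 33·t and substitute into x ≡ 1 (mod 4): 33·t ≡ 1 − 0 = 1 (mod 4).
    Reduce coefficients mod 4: 1·t ≡ 1 (mod 4).
    So t ≡ 1 (mod 4).
    Then x = 0 + 33·1 = 33, valid modulo lcm(33, 4) = 132: x ≡ 33 (mod 132).
Verify: 33 mod 3 = 0 ✓, 33 mod 11 = 0 ✓, 33 mod 4 = 1 ✓.

x ≡ 33 (mod 132).


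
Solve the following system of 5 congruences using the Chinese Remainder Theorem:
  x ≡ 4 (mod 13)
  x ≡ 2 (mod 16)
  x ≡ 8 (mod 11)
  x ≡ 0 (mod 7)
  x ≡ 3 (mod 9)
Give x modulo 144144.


Product of moduli M = 13 · 16 · 11 · 7 · 9 = 144144.
Merge one congruence at a time:
  Start: x ≡ 4 (mod 13).
  Combine with x ≡ 2 (mod 16); new modulus lcm = 208.
    Write x = 4 + 13·t and substitute into x ≡ 2 (mod 16): 13·t ≡ 2 − 4 = -2 (mod 16).
    Reduce coefficients mod 16: 13·t ≡ 14 (mod 16).
    The inverse of 13 mod 16 is 5 (since 13·5 = 65 = 4·16 + 1), so t ≡ 5·14 = 70 ≡ 6 (mod 16).
    Then x = 4 + 13·6 = 82, valid modulo lcm(13, 16) = 208: x ≡ 82 (mod 208).
  Combine with x ≡ 8 (mod 11); new modulus lcm = 2288.
    Write x = 82 + 208·t and substitute into x ≡ 8 (mod 11): 208·t ≡ 8 − 82 = -74 (mod 11).
    Reduce coefficients mod 11: 10·t ≡ 3 (mod 11).
    The inverse of 10 mod 11 is 10 (since 10·10 = 100 = 9·11 + 1), so t ≡ 10·3 = 30 ≡ 8 (mod 11).
    Then x = 82 + 208·8 = 1746, valid modulo lcm(208, 11) = 2288: x ≡ 1746 (mod 2288).
  Combine with x ≡ 0 (mod 7); new modulus lcm = 16016.
    Write x = 1746 + 2288·t and substitute into x ≡ 0 (mod 7): 2288·t ≡ 0 − 1746 = -1746 (mod 7).
    Reduce coefficients mod 7: 6·t ≡ 4 (mod 7).
    The inverse of 6 mod 7 is 6 (since 6·6 = 36 = 5·7 + 1), so t ≡ 6·4 = 24 ≡ 3 (mod 7).
    Then x = 1746 + 2288·3 = 8610, valid modulo lcm(2288, 7) = 16016: x ≡ 8610 (mod 16016).
  Combine with x ≡ 3 (mod 9); new modulus lcm = 144144.
    Write x = 8610 + 16016·t and substitute into x ≡ 3 (mod 9): 16016·t ≡ 3 − 8610 = -8607 (mod 9).
    Reduce coefficients mod 9: 5·t ≡ 6 (mod 9).
    The inverse of 5 mod 9 is 2 (since 5·2 = 10 = 1·9 + 1), so t ≡ 2·6 = 12 ≡ 3 (mod 9).
    Then x = 8610 + 16016·3 = 56658, valid modulo lcm(16016, 9) = 144144: x ≡ 56658 (mod 144144).
Verify against each original: 56658 mod 13 = 4, 56658 mod 16 = 2, 56658 mod 11 = 8, 56658 mod 7 = 0, 56658 mod 9 = 3.

x ≡ 56658 (mod 144144).


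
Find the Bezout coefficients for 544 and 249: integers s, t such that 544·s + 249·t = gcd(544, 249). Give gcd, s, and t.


Euclidean algorithm on (544, 249) — divide until remainder is 0:
  544 = 2 · 249 + 46
  249 = 5 · 46 + 19
  46 = 2 · 19 + 8
  19 = 2 · 8 + 3
  8 = 2 · 3 + 2
  3 = 1 · 2 + 1
  2 = 2 · 1 + 0
gcd(544, 249) = 1.
Track Bezout coefficients alongside the remainders: start with r₀ = 544 = a·1 + b·0 (s = 1, t = 0) and r₁ = 249 = a·0 + b·1 (s = 0, t = 1); each new remainder r_{k+1} = r_{k-1} − q_k·r_k inherits s_{k+1} = s_{k-1} − q_k·s_k, t_{k+1} = t_{k-1} − q_k·t_k, so r_k = a·s_k + b·t_k at every step:
  q = 2: r = 46, s = 1 − 2·0 = 1, t = 0 − 2·1 = -2  (check: 544·1 + 249·(-2) = 46)
  q = 5: r = 19, s = 0 − 5·1 = -5, t = 1 − 5·(-2) = 11  (check: 544·(-5) + 249·11 = 19)
  q = 2: r = 8, s = 1 − 2·(-5) = 11, t = -2 − 2·11 = -24  (check: 544·11 + 249·(-24) = 8)
  q = 2: r = 3, s = -5 − 2·11 = -27, t = 11 − 2·(-24) = 59  (check: 544·(-27) + 249·59 = 3)
  q = 2: r = 2, s = 11 − 2·(-27) = 65, t = -24 − 2·59 = -142  (check: 544·65 + 249·(-142) = 2)
  q = 1: r = 1, s = -27 − 1·65 = -92, t = 59 − 1·(-142) = 201  (check: 544·(-92) + 249·201 = 1)
The row with r = 1 (the gcd) gives the Bezout coefficients s = -92, t = 201.
Result: 544 · (-92) + 249 · (201) = 1.

gcd(544, 249) = 1; s = -92, t = 201 (check: 544·(-92) + 249·201 = 1).


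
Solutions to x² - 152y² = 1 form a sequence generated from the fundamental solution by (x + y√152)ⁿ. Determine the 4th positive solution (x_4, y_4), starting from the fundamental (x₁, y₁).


Step 1: Find the fundamental solution (x₁, y₁) of x² - 152y² = 1.
  Expand √152 as a continued fraction. a₀ = ⌊√152⌋ = 12; iterate m_{k+1} = d_k·a_k − m_k, d_{k+1} = (152 − m_{k+1}²)/d_k, a_{k+1} = ⌊(a₀ + m_{k+1})/d_{k+1}⌋ (starting m₀ = 0, d₀ = 1), with convergents p_k = a_k·p_{k-1} + p_{k-2}, q_k = a_k·q_{k-1} + q_{k-2} (p₋₁ = 1, q₋₁ = 0):
  k = 0: a₀ = 12; p₀/q₀ = 12/1; p₀² − 152·q₀² = 144 − 152 = -8.
  k = 1: m = 12, d = 8, a = ⌊(12 + 12)/8⌋ = 3; p/q = (3·12 + 1)/(3·1 + 0) = 37/3; p² − 152·q² = 1369 − 1368 = 1.
  The first convergent with p² − 152·q² = 1 gives the fundamental solution (x₁, y₁) = (37, 3).
Step 2: Apply the recurrence (x_{n+1}, y_{n+1}) = (x₁x_n + 152y₁y_n, x₁y_n + y₁x_n) repeatedly.
  From (x_1, y_1) = (37, 3): x_2 = 37·37 + 152·3·3 = 2737; y_2 = 37·3 + 3·37 = 222.
  From (x_2, y_2) = (2737, 222): x_3 = 37·2737 + 152·3·222 = 202501; y_3 = 37·222 + 3·2737 = 16425.
  From (x_3, y_3) = (202501, 16425): x_4 = 37·202501 + 152·3·16425 = 14982337; y_4 = 37·16425 + 3·202501 = 1215228.
Step 3: Verify x_4² - 152·y_4² = 224470421981569 - 224470421981568 = 1 (should be 1). ✓

(x_1, y_1) = (37, 3); (x_4, y_4) = (14982337, 1215228).


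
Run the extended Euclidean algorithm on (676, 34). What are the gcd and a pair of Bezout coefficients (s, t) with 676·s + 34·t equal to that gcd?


Euclidean algorithm on (676, 34) — divide until remainder is 0:
  676 = 19 · 34 + 30
  34 = 1 · 30 + 4
  30 = 7 · 4 + 2
  4 = 2 · 2 + 0
gcd(676, 34) = 2.
Track Bezout coefficients alongside the remainders: start with r₀ = 676 = a·1 + b·0 (s = 1, t = 0) and r₁ = 34 = a·0 + b·1 (s = 0, t = 1); each new remainder r_{k+1} = r_{k-1} − q_k·r_k inherits s_{k+1} = s_{k-1} − q_k·s_k, t_{k+1} = t_{k-1} − q_k·t_k, so r_k = a·s_k + b·t_k at every step:
  q = 19: r = 30, s = 1 − 19·0 = 1, t = 0 − 19·1 = -19  (check: 676·1 + 34·(-19) = 30)
  q = 1: r = 4, s = 0 − 1·1 = -1, t = 1 − 1·(-19) = 20  (check: 676·(-1) + 34·20 = 4)
  q = 7: r = 2, s = 1 − 7·(-1) = 8, t = -19 − 7·20 = -159  (check: 676·8 + 34·(-159) = 2)
The row with r = 2 (the gcd) gives the Bezout coefficients s = 8, t = -159.
Result: 676 · (8) + 34 · (-159) = 2.

gcd(676, 34) = 2; s = 8, t = -159 (check: 676·8 + 34·(-159) = 2).


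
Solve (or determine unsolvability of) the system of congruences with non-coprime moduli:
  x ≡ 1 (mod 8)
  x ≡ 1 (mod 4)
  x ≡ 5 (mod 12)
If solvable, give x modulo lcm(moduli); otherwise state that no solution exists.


Moduli 8, 4, 12 are not pairwise coprime, so CRT works modulo lcm(m_i) when all pairwise compatibility conditions hold.
Pairwise compatibility: gcd(m_i, m_j) must divide a_i - a_j for every pair.
Merge one congruence at a time:
  Start: x ≡ 1 (mod 8).
  Combine with x ≡ 1 (mod 4): gcd(8, 4) = 4; 1 - 1 = 0, which IS divisible by 4, so compatible.
    Write x = 1 + 8·t and substitute into x ≡ 1 (mod 4): 8·t ≡ 1 − 1 = 0 (mod 4).
    Divide the congruence (and modulus) by g = 4: 2·t ≡ 0 (mod 1).
    Modulo 1 every t works; take t = 0.
    Then x = 1 + 8·0 = 1, valid modulo lcm(8, 4) = 8: x ≡ 1 (mod 8).
  Combine with x ≡ 5 (mod 12): gcd(8, 12) = 4; 5 - 1 = 4, which IS divisible by 4, so compatible.
    Write x = 1 + 8·t and substitute into x ≡ 5 (mod 12): 8·t ≡ 5 − 1 = 4 (mod 12).
    Divide the congruence (and modulus) by g = 4: 2·t ≡ 1 (mod 3).
    The inverse of 2 mod 3 is 2 (since 2·2 = 4 = 1·3 + 1), so t ≡ 2·1 = 2 ≡ 2 (mod 3).
    Then x = 1 + 8·2 = 17, valid modulo lcm(8, 12) = 24: x ≡ 17 (mod 24).
Verify: 17 mod 8 = 1, 17 mod 4 = 1, 17 mod 12 = 5.

x ≡ 17 (mod 24).


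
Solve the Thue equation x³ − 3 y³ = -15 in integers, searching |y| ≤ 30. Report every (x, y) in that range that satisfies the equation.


The equation is x³ - 3y³ = -15. For fixed y, x³ = 3·y³ − 15, so a solution requires the RHS to be a perfect cube.
Strategy: iterate y from -30 to 30, compute RHS = 3·y³ − 15, and check whether it is a (positive or negative) perfect cube.
Check small values of y:
  y = 0: RHS = -15 is not a perfect cube.
  y = 1: RHS = -12 is not a perfect cube.
  y = -1: RHS = -18 is not a perfect cube.
  y = 2: RHS = 9 is not a perfect cube.
  y = -2: RHS = -39 is not a perfect cube.
  y = 3: RHS = 66 is not a perfect cube.
  y = -3: RHS = -96 is not a perfect cube.
Continuing the search up to |y| = 30 finds no solutions either.
No (x, y) in the scanned range satisfies the equation.

No integer solutions with |y| ≤ 30.


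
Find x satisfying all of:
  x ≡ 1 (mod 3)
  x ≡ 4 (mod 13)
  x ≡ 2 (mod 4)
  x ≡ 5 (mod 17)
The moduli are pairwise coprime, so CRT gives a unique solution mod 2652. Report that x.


Product of moduli M = 3 · 13 · 4 · 17 = 2652.
Merge one congruence at a time:
  Start: x ≡ 1 (mod 3).
  Combine with x ≡ 4 (mod 13); new modulus lcm = 39.
    Write x = 1 + 3·t and substitute into x ≡ 4 (mod 13): 3·t ≡ 4 − 1 = 3 (mod 13).
    The inverse of 3 mod 13 is 9 (since 3·9 = 27 = 2·13 + 1), so t ≡ 9·3 = 27 ≡ 1 (mod 13).
    Then x = 1 + 3·1 = 4, valid modulo lcm(3, 13) = 39: x ≡ 4 (mod 39).
  Combine with x ≡ 2 (mod 4); new modulus lcm = 156.
    Write x = 4 + 39·t and substitute into x ≡ 2 (mod 4): 39·t ≡ 2 − 4 = -2 (mod 4).
    Reduce coefficients mod 4: 3·t ≡ 2 (mod 4).
    The inverse of 3 mod 4 is 3 (since 3·3 = 9 = 2·4 + 1), so t ≡ 3·2 = 6 ≡ 2 (mod 4).
    Then x = 4 + 39·2 = 82, valid modulo lcm(39, 4) = 156: x ≡ 82 (mod 156).
  Combine with x ≡ 5 (mod 17); new modulus lcm = 2652.
    Write x = 82 + 156·t and substitute into x ≡ 5 (mod 17): 156·t ≡ 5 − 82 = -77 (mod 17).
    Reduce coefficients mod 17: 3·t ≡ 8 (mod 17).
    The inverse of 3 mod 17 is 6 (since 3·6 = 18 = 1·17 + 1), so t ≡ 6·8 = 48 ≡ 14 (mod 17).
    Then x = 82 + 156·14 = 2266, valid modulo lcm(156, 17) = 2652: x ≡ 2266 (mod 2652).
Verify against each original: 2266 mod 3 = 1, 2266 mod 13 = 4, 2266 mod 4 = 2, 2266 mod 17 = 5.

x ≡ 2266 (mod 2652).


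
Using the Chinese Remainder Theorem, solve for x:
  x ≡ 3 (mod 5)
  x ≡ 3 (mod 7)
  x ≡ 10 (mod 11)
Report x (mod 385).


Moduli 5, 7, 11 are pairwise coprime; by CRT there is a unique solution modulo M = 5 · 7 · 11 = 385.
Solve pairwise, accumulating the modulus:
  Start with x ≡ 3 (mod 5).
  Combine with x ≡ 3 (mod 7): since gcd(5, 7) = 1, we get a unique residue mod 35.
    Write x = 3 + 5·t and substitute into x ≡ 3 (mod 7): 5·t ≡ 3 − 3 = 0 (mod 7).
    The inverse of 5 mod 7 is 3 (since 5·3 = 15 = 2·7 + 1), so t ≡ 3·0 = 0 ≡ 0 (mod 7).
    Then x = 3 + 5·0 = 3, valid modulo lcm(5, 7) = 35: x ≡ 3 (mod 35).
  Combine with x ≡ 10 (mod 11): since gcd(35, 11) = 1, we get a unique residue mod 385.
    Write x = 3 + 35·t and substitute into x ≡ 10 (mod 11): 35·t ≡ 10 − 3 = 7 (mod 11).
    Reduce coefficients mod 11: 2·t ≡ 7 (mod 11).
    The inverse of 2 mod 11 is 6 (since 2·6 = 12 = 1·11 + 1), so t ≡ 6·7 = 42 ≡ 9 (mod 11).
    Then x = 3 + 35·9 = 318, valid modulo lcm(35, 11) = 385: x ≡ 318 (mod 385).
Verify: 318 mod 5 = 3 ✓, 318 mod 7 = 3 ✓, 318 mod 11 = 10 ✓.

x ≡ 318 (mod 385).


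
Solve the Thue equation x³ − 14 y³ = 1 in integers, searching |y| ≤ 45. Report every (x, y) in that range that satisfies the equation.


The equation is x³ - 14y³ = 1. For fixed y, x³ = 14·y³ + 1, so a solution requires the RHS to be a perfect cube.
Strategy: iterate y from -45 to 45, compute RHS = 14·y³ + 1, and check whether it is a (positive or negative) perfect cube.
Check small values of y:
  y = 0: RHS = 1 = (1)³ ⇒ x = 1 works.
  y = 1: RHS = 15 is not a perfect cube.
  y = -1: RHS = -13 is not a perfect cube.
  y = 2: RHS = 113 is not a perfect cube.
  y = -2: RHS = -111 is not a perfect cube.
  y = 3: RHS = 379 is not a perfect cube.
  y = -3: RHS = -377 is not a perfect cube.
Continuing the search up to |y| = 45 finds no further solutions beyond those listed.
Collected solutions: (1, 0).

Solutions (with |y| ≤ 45): (1, 0).


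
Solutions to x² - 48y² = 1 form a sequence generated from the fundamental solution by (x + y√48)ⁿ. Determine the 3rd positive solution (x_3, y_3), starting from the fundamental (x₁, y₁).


Step 1: Find the fundamental solution (x₁, y₁) of x² - 48y² = 1.
  Expand √48 as a continued fraction. a₀ = ⌊√48⌋ = 6; iterate m_{k+1} = d_k·a_k − m_k, d_{k+1} = (48 − m_{k+1}²)/d_k, a_{k+1} = ⌊(a₀ + m_{k+1})/d_{k+1}⌋ (starting m₀ = 0, d₀ = 1), with convergents p_k = a_k·p_{k-1} + p_{k-2}, q_k = a_k·q_{k-1} + q_{k-2} (p₋₁ = 1, q₋₁ = 0):
  k = 0: a₀ = 6; p₀/q₀ = 6/1; p₀² − 48·q₀² = 36 − 48 = -12.
  k = 1: m = 6, d = 12, a = ⌊(6 + 6)/12⌋ = 1; p/q = (1·6 + 1)/(1·1 + 0) = 7/1; p² − 48·q² = 49 − 48 = 1.
  The first convergent with p² − 48·q² = 1 gives the fundamental solution (x₁, y₁) = (7, 1).
Step 2: Apply the recurrence (x_{n+1}, y_{n+1}) = (x₁x_n + 48y₁y_n, x₁y_n + y₁x_n) repeatedly.
  From (x_1, y_1) = (7, 1): x_2 = 7·7 + 48·1·1 = 97; y_2 = 7·1 + 1·7 = 14.
  From (x_2, y_2) = (97, 14): x_3 = 7·97 + 48·1·14 = 1351; y_3 = 7·14 + 1·97 = 195.
Step 3: Verify x_3² - 48·y_3² = 1825201 - 1825200 = 1 (should be 1). ✓

(x_1, y_1) = (7, 1); (x_3, y_3) = (1351, 195).


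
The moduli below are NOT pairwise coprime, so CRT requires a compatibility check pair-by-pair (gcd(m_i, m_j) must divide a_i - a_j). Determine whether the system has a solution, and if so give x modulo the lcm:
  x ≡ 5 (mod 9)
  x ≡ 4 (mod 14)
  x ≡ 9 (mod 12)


Moduli 9, 14, 12 are not pairwise coprime, so CRT works modulo lcm(m_i) when all pairwise compatibility conditions hold.
Pairwise compatibility: gcd(m_i, m_j) must divide a_i - a_j for every pair.
Merge one congruence at a time:
  Start: x ≡ 5 (mod 9).
  Combine with x ≡ 4 (mod 14): gcd(9, 14) = 1; 4 - 5 = -1, which IS divisible by 1, so compatible.
    Write x = 5 + 9·t and substitute into x ≡ 4 (mod 14): 9·t ≡ 4 − 5 = -1 (mod 14).
    Reduce coefficients mod 14: 9·t ≡ 13 (mod 14).
    The inverse of 9 mod 14 is 11 (since 9·11 = 99 = 7·14 + 1), so t ≡ 11·13 = 143 ≡ 3 (mod 14).
    Then x = 5 + 9·3 = 32, valid modulo lcm(9, 14) = 126: x ≡ 32 (mod 126).
  Combine with x ≡ 9 (mod 12): gcd(126, 12) = 6, and 9 - 32 = -23 is NOT divisible by 6.
    ⇒ system is inconsistent (no integer solution).

No solution (the system is inconsistent).


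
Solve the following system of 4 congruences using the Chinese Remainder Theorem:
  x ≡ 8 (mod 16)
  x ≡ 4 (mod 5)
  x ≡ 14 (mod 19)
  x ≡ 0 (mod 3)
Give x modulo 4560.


Product of moduli M = 16 · 5 · 19 · 3 = 4560.
Merge one congruence at a time:
  Start: x ≡ 8 (mod 16).
  Combine with x ≡ 4 (mod 5); new modulus lcm = 80.
    Write x = 8 + 16·t and substitute into x ≡ 4 (mod 5): 16·t ≡ 4 − 8 = -4 (mod 5).
    Reduce coefficients mod 5: 1·t ≡ 1 (mod 5).
    So t ≡ 1 (mod 5).
    Then x = 8 + 16·1 = 24, valid modulo lcm(16, 5) = 80: x ≡ 24 (mod 80).
  Combine with x ≡ 14 (mod 19); new modulus lcm = 1520.
    Write x = 24 + 80·t and substitute into x ≡ 14 (mod 19): 80·t ≡ 14 − 24 = -10 (mod 19).
    Reduce coefficients mod 19: 4·t ≡ 9 (mod 19).
    The inverse of 4 mod 19 is 5 (since 4·5 = 20 = 1·19 + 1), so t ≡ 5·9 = 45 ≡ 7 (mod 19).
    Then x = 24 + 80·7 = 584, valid modulo lcm(80, 19) = 1520: x ≡ 584 (mod 1520).
  Combine with x ≡ 0 (mod 3); new modulus lcm = 4560.
    Write x = 584 + 1520·t and substitute into x ≡ 0 (mod 3): 1520·t ≡ 0 − 584 = -584 (mod 3).
    Reduce coefficients mod 3: 2·t ≡ 1 (mod 3).
    The inverse of 2 mod 3 is 2 (since 2·2 = 4 = 1·3 + 1), so t ≡ 2·1 = 2 ≡ 2 (mod 3).
    Then x = 584 + 1520·2 = 3624, valid modulo lcm(1520, 3) = 4560: x ≡ 3624 (mod 4560).
Verify against each original: 3624 mod 16 = 8, 3624 mod 5 = 4, 3624 mod 19 = 14, 3624 mod 3 = 0.

x ≡ 3624 (mod 4560).


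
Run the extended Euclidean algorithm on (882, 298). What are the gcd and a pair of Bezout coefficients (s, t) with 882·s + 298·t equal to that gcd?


Euclidean algorithm on (882, 298) — divide until remainder is 0:
  882 = 2 · 298 + 286
  298 = 1 · 286 + 12
  286 = 23 · 12 + 10
  12 = 1 · 10 + 2
  10 = 5 · 2 + 0
gcd(882, 298) = 2.
Track Bezout coefficients alongside the remainders: start with r₀ = 882 = a·1 + b·0 (s = 1, t = 0) and r₁ = 298 = a·0 + b·1 (s = 0, t = 1); each new remainder r_{k+1} = r_{k-1} − q_k·r_k inherits s_{k+1} = s_{k-1} − q_k·s_k, t_{k+1} = t_{k-1} − q_k·t_k, so r_k = a·s_k + b·t_k at every step:
  q = 2: r = 286, s = 1 − 2·0 = 1, t = 0 − 2·1 = -2  (check: 882·1 + 298·(-2) = 286)
  q = 1: r = 12, s = 0 − 1·1 = -1, t = 1 − 1·(-2) = 3  (check: 882·(-1) + 298·3 = 12)
  q = 23: r = 10, s = 1 − 23·(-1) = 24, t = -2 − 23·3 = -71  (check: 882·24 + 298·(-71) = 10)
  q = 1: r = 2, s = -1 − 1·24 = -25, t = 3 − 1·(-71) = 74  (check: 882·(-25) + 298·74 = 2)
The row with r = 2 (the gcd) gives the Bezout coefficients s = -25, t = 74.
Result: 882 · (-25) + 298 · (74) = 2.

gcd(882, 298) = 2; s = -25, t = 74 (check: 882·(-25) + 298·74 = 2).


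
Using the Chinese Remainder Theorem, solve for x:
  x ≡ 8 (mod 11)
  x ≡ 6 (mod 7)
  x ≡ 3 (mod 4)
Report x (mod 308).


Moduli 11, 7, 4 are pairwise coprime; by CRT there is a unique solution modulo M = 11 · 7 · 4 = 308.
Solve pairwise, accumulating the modulus:
  Start with x ≡ 8 (mod 11).
  Combine with x ≡ 6 (mod 7): since gcd(11, 7) = 1, we get a unique residue mod 77.
    Write x = 8 + 11·t and substitute into x ≡ 6 (mod 7): 11·t ≡ 6 − 8 = -2 (mod 7).
    Reduce coefficients mod 7: 4·t ≡ 5 (mod 7).
    The inverse of 4 mod 7 is 2 (since 4·2 = 8 = 1·7 + 1), so t ≡ 2·5 = 10 ≡ 3 (mod 7).
    Then x = 8 + 11·3 = 41, valid modulo lcm(11, 7) = 77: x ≡ 41 (mod 77).
  Combine with x ≡ 3 (mod 4): since gcd(77, 4) = 1, we get a unique residue mod 308.
    Write x = 41 + 77·t and substitute into x ≡ 3 (mod 4): 77·t ≡ 3 − 41 = -38 (mod 4).
    Reduce coefficients mod 4: 1·t ≡ 2 (mod 4).
    So t ≡ 2 (mod 4).
    Then x = 41 + 77·2 = 195, valid modulo lcm(77, 4) = 308: x ≡ 195 (mod 308).
Verify: 195 mod 11 = 8 ✓, 195 mod 7 = 6 ✓, 195 mod 4 = 3 ✓.

x ≡ 195 (mod 308).


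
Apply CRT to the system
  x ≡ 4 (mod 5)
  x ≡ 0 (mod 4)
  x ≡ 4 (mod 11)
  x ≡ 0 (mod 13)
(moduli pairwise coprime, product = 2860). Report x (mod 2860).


Product of moduli M = 5 · 4 · 11 · 13 = 2860.
Merge one congruence at a time:
  Start: x ≡ 4 (mod 5).
  Combine with x ≡ 0 (mod 4); new modulus lcm = 20.
    Write x = 4 + 5·t and substitute into x ≡ 0 (mod 4): 5·t ≡ 0 − 4 = -4 (mod 4).
    Reduce coefficients mod 4: 1·t ≡ 0 (mod 4).
    So t ≡ 0 (mod 4).
    Then x = 4 + 5·0 = 4, valid modulo lcm(5, 4) = 20: x ≡ 4 (mod 20).
  Combine with x ≡ 4 (mod 11); new modulus lcm = 220.
    Write x = 4 + 20·t and substitute into x ≡ 4 (mod 11): 20·t ≡ 4 − 4 = 0 (mod 11).
    Reduce coefficients mod 11: 9·t ≡ 0 (mod 11).
    The inverse of 9 mod 11 is 5 (since 9·5 = 45 = 4·11 + 1), so t ≡ 5·0 = 0 ≡ 0 (mod 11).
    Then x = 4 + 20·0 = 4, valid modulo lcm(20, 11) = 220: x ≡ 4 (mod 220).
  Combine with x ≡ 0 (mod 13); new modulus lcm = 2860.
    Write x = 4 + 220·t and substitute into x ≡ 0 (mod 13): 220·t ≡ 0 − 4 = -4 (mod 13).
    Reduce coefficients mod 13: 12·t ≡ 9 (mod 13).
    The inverse of 12 mod 13 is 12 (since 12·12 = 144 = 11·13 + 1), so t ≡ 12·9 = 108 ≡ 4 (mod 13).
    Then x = 4 + 220·4 = 884, valid modulo lcm(220, 13) = 2860: x ≡ 884 (mod 2860).
Verify against each original: 884 mod 5 = 4, 884 mod 4 = 0, 884 mod 11 = 4, 884 mod 13 = 0.

x ≡ 884 (mod 2860).
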